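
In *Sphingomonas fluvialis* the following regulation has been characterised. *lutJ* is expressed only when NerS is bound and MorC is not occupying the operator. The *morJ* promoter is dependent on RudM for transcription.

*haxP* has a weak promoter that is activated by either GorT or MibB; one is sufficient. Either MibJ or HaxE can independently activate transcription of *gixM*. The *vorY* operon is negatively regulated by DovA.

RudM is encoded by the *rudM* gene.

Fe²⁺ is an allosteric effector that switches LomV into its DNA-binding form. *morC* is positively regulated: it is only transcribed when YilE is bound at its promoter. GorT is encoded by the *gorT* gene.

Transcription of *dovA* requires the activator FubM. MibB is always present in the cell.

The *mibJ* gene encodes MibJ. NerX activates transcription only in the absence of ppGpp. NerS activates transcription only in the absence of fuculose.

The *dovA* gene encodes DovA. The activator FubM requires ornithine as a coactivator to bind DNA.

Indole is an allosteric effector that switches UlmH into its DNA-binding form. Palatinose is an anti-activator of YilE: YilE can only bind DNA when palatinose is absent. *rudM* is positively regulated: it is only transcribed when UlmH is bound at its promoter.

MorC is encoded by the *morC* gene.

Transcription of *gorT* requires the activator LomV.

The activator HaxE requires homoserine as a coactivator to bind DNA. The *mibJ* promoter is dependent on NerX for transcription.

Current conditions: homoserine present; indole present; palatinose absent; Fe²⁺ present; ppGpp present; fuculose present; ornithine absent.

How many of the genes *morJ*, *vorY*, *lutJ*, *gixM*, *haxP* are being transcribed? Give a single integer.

Indole is present, so UlmH is active.
No repressor is bound and UlmH is active, so *rudM* is transcribed.
So RudM is produced and active.
No repressor is bound and RudM is active, so *morJ* is transcribed.
→ *morJ* is ON.
Ornithine is absent, so FubM is inactive.
Required activator FubM is absent, so *dovA* is not transcribed.
So DovA is not produced.
With no repressor bound, *vorY* is transcribed.
→ *vorY* is ON.
Fuculose is present, so NerS is inactive.
Palatinose is absent, so YilE is active.
No repressor is bound and YilE is active, so *morC* is transcribed.
So MorC is produced and active.
With repressor MorC bound, *lutJ* is not transcribed.
→ *lutJ* is OFF.
ppGpp is present, so NerX is inactive.
Required activator NerX is absent, so *mibJ* is not transcribed.
So MibJ is not produced.
Homoserine is present, so HaxE is active.
Activator HaxE is present, so *gixM* is transcribed.
→ *gixM* is ON.
Fe²⁺ is present, so LomV is active.
No repressor is bound and LomV is active, so *gorT* is transcribed.
So GorT is produced and active.
MibB is produced constitutively and is active.
Activator GorT is present, so *haxP* is transcribed.
→ *haxP* is ON.
4 of the 5 genes are transcribed.

4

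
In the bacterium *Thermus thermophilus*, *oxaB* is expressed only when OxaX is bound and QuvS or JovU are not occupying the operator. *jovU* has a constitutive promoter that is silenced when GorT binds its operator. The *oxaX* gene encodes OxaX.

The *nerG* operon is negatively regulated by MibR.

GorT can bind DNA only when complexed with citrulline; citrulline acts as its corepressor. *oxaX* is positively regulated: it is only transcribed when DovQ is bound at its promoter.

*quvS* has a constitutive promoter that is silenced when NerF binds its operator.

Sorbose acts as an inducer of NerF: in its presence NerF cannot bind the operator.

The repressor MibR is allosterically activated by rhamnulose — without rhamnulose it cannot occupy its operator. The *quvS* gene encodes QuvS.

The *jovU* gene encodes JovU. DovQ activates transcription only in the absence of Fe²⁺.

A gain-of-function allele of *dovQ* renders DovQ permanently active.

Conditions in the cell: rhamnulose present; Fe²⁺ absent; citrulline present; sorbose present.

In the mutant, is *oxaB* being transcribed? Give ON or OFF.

Sorbose is present, so NerF is inactive.
With no repressor bound, *quvS* is transcribed.
So QuvS is produced and active.
DovQ is constitutively active in this strain.
No repressor is bound and DovQ is active, so *oxaX* is transcribed.
So OxaX is produced and active.
Citrulline is present, so GorT is active.
With repressor GorT bound, *jovU* is not transcribed.
So JovU is not produced.
With repressor QuvS bound, *oxaB* is not transcribed.

OFF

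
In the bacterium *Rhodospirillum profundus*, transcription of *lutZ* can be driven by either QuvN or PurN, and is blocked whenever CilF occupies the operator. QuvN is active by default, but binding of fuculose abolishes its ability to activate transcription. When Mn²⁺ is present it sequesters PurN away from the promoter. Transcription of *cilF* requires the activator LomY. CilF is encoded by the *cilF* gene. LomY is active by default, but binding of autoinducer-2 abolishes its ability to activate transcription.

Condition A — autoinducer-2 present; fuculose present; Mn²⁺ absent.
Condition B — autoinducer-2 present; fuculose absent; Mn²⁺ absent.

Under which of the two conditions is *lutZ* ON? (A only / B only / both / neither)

Condition A:
Autoinducer-2 is present, so LomY is inactive.
Required activator LomY is absent, so *cilF* is not transcribed.
So CilF is not produced.
Fuculose is present, so QuvN is inactive.
Mn²⁺ is absent, so PurN is active.
Activator PurN is present, so *lutZ* is transcribed.
→ *lutZ* is ON in A.
Condition B:
Autoinducer-2 is present, so LomY is inactive.
Required activator LomY is absent, so *cilF* is not transcribed.
So CilF is not produced.
Fuculose is absent, so QuvN is active.
Mn²⁺ is absent, so PurN is active.
Activator QuvN is present, so *lutZ* is transcribed.
→ *lutZ* is ON in B.

both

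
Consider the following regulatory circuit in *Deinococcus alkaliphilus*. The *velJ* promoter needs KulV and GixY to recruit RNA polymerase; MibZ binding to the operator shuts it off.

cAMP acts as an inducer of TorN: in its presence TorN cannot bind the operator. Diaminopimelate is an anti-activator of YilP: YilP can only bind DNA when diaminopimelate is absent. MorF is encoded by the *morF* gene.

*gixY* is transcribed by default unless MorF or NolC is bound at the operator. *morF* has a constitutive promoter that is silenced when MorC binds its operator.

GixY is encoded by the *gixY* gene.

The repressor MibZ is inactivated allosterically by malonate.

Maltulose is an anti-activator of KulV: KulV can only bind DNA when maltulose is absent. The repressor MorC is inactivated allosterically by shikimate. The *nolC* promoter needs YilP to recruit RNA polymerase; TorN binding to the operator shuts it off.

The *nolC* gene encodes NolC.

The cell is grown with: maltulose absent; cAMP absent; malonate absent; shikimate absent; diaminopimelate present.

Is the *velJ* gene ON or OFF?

Malonate is absent, so MibZ is active.
Maltulose is absent, so KulV is active.
Shikimate is absent, so MorC is active.
With repressor MorC bound, *morF* is not transcribed.
So MorF is not produced.
Diaminopimelate is present, so YilP is inactive.
cAMP is absent, so TorN is active.
With repressor TorN bound, *nolC* is not transcribed.
So NolC is not produced.
With no repressor bound, *gixY* is transcribed.
So GixY is produced and active.
With repressor MibZ bound, *velJ* is not transcribed.

OFF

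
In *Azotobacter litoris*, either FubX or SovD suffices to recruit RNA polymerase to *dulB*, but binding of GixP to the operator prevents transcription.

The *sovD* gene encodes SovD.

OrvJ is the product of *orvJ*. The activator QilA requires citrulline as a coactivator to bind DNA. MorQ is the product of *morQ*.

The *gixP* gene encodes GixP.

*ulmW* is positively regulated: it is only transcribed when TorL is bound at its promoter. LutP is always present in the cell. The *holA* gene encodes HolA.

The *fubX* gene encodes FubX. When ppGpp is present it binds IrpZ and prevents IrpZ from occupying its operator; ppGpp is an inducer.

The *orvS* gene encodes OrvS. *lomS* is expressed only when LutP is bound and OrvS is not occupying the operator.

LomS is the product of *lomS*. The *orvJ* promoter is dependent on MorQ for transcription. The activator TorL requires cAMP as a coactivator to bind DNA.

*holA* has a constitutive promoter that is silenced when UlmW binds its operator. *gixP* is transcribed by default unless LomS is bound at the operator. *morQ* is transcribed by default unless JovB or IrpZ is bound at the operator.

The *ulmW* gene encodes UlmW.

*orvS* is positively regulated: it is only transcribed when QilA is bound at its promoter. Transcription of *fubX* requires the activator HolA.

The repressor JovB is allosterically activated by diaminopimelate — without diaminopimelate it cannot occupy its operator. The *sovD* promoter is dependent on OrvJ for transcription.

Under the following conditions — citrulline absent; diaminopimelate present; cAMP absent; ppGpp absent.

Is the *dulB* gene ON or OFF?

ON

cAMP is absent, so TorL is inactive.
Required activator TorL is absent, so *ulmW* is not transcribed.
So UlmW is not produced.
With no repressor bound, *holA* is transcribed.
So HolA is produced and active.
No repressor is bound and HolA is active, so *fubX* is transcribed.
So FubX is produced and active.
LutP is produced constitutively and is active.
Citrulline is absent, so QilA is inactive.
Required activator QilA is absent, so *orvS* is not transcribed.
So OrvS is not produced.
No repressor is bound and LutP is active, so *lomS* is transcribed.
So LomS is produced and active.
With repressor LomS bound, *gixP* is not transcribed.
So GixP is not produced.
Diaminopimelate is present, so JovB is active.
ppGpp is absent, so IrpZ is active.
With repressor JovB bound, *morQ* is not transcribed.
So MorQ is not produced.
Required activator MorQ is absent, so *orvJ* is not transcribed.
So OrvJ is not produced.
Required activator OrvJ is absent, so *sovD* is not transcribed.
So SovD is not produced.
Activator FubX is present, so *dulB* is transcribed.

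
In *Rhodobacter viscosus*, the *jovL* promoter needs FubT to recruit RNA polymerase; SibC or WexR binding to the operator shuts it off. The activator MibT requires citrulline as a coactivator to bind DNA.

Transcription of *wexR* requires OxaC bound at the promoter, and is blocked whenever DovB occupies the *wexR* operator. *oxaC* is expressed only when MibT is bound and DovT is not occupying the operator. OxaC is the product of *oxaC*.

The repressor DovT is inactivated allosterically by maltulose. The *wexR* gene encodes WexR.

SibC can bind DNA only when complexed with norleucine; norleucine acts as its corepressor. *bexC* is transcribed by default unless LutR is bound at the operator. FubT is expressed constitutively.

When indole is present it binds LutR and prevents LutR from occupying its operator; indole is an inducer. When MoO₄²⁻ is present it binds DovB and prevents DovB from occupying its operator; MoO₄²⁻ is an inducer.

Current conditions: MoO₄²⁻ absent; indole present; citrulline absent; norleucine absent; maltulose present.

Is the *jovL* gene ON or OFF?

Norleucine is absent, so SibC is inactive.
FubT is produced constitutively and is active.
MoO₄²⁻ is absent, so DovB is active.
Citrulline is absent, so MibT is inactive.
Maltulose is present, so DovT is inactive.
Required activator MibT is absent, so *oxaC* is not transcribed.
So OxaC is not produced.
With repressor DovB bound, *wexR* is not transcribed.
So WexR is not produced.
No repressor is bound and FubT is active, so *jovL* is transcribed.

ON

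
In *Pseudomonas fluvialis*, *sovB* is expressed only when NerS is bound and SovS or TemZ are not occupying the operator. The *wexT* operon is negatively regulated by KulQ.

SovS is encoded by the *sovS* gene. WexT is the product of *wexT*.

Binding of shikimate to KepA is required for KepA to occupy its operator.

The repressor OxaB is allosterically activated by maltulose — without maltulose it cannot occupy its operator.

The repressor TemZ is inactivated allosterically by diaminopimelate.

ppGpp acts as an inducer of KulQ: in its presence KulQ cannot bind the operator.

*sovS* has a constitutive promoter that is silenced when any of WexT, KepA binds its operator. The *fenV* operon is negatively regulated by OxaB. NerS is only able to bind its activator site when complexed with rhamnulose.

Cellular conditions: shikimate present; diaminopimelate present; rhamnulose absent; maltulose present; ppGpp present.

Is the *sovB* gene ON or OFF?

ppGpp is present, so KulQ is inactive.
With no repressor bound, *wexT* is transcribed.
So WexT is produced and active.
Shikimate is present, so KepA is active.
With repressor WexT bound, *sovS* is not transcribed.
So SovS is not produced.
Diaminopimelate is present, so TemZ is inactive.
Rhamnulose is absent, so NerS is inactive.
Required activator NerS is absent, so *sovB* is not transcribed.

OFF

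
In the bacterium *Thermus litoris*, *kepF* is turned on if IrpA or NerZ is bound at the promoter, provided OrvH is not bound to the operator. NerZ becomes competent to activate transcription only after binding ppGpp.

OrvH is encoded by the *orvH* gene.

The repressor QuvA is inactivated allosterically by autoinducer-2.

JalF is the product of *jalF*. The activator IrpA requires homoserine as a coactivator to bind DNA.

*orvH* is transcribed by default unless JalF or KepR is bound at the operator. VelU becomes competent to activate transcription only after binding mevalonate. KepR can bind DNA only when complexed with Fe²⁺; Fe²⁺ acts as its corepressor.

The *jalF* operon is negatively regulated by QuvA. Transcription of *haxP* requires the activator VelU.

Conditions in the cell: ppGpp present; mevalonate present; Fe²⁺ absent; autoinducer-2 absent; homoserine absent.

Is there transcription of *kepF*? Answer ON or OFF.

Homoserine is absent, so IrpA is inactive.
ppGpp is present, so NerZ is active.
Autoinducer-2 is absent, so QuvA is active.
With repressor QuvA bound, *jalF* is not transcribed.
So JalF is not produced.
Fe²⁺ is absent, so KepR is inactive.
With no repressor bound, *orvH* is transcribed.
So OrvH is produced and active.
With repressor OrvH bound, *kepF* is not transcribed.

OFF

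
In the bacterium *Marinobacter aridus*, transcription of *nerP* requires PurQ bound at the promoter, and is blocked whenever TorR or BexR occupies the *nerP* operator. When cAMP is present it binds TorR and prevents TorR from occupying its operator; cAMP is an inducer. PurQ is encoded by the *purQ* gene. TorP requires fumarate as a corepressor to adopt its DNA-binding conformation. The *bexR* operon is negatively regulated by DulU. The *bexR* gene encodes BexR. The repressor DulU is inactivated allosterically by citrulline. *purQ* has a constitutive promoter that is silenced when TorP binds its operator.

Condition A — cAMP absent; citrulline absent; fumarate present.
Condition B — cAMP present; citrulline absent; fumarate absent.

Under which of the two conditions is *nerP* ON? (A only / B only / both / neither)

B only

Condition A:
cAMP is absent, so TorR is active.
Citrulline is absent, so DulU is active.
With repressor DulU bound, *bexR* is not transcribed.
So BexR is not produced.
Fumarate is present, so TorP is active.
With repressor TorP bound, *purQ* is not transcribed.
So PurQ is not produced.
With repressor TorR bound, *nerP* is not transcribed.
→ *nerP* is OFF in A.
Condition B:
cAMP is present, so TorR is inactive.
Citrulline is absent, so DulU is active.
With repressor DulU bound, *bexR* is not transcribed.
So BexR is not produced.
Fumarate is absent, so TorP is inactive.
With no repressor bound, *purQ* is transcribed.
So PurQ is produced and active.
No repressor is bound and PurQ is active, so *nerP* is transcribed.
→ *nerP* is ON in B.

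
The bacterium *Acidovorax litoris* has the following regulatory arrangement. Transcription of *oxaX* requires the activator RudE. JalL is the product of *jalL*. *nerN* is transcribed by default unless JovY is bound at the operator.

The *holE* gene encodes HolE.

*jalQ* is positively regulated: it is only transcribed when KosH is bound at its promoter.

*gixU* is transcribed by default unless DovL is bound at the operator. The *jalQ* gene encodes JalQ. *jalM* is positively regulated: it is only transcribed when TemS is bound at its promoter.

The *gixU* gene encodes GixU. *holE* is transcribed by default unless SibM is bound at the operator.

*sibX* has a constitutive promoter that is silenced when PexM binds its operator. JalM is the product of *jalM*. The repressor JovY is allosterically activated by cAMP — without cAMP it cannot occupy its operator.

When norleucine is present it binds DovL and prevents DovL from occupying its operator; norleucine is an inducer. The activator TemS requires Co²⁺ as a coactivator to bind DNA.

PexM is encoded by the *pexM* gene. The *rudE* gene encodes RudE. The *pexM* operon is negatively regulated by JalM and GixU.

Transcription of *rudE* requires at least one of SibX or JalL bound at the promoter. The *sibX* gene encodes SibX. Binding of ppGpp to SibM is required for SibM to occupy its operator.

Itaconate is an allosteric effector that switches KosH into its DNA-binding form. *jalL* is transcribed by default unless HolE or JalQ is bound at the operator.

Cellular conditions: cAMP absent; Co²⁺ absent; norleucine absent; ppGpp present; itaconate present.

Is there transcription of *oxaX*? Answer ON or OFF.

OFF

Co²⁺ is absent, so TemS is inactive.
Required activator TemS is absent, so *jalM* is not transcribed.
So JalM is not produced.
Norleucine is absent, so DovL is active.
With repressor DovL bound, *gixU* is not transcribed.
So GixU is not produced.
With no repressor bound, *pexM* is transcribed.
So PexM is produced and active.
With repressor PexM bound, *sibX* is not transcribed.
So SibX is not produced.
ppGpp is present, so SibM is active.
With repressor SibM bound, *holE* is not transcribed.
So HolE is not produced.
Itaconate is present, so KosH is active.
No repressor is bound and KosH is active, so *jalQ* is transcribed.
So JalQ is produced and active.
With repressor JalQ bound, *jalL* is not transcribed.
So JalL is not produced.
No activator is available at the *rudE* promoter, so *rudE* is not transcribed.
So RudE is not produced.
Required activator RudE is absent, so *oxaX* is not transcribed.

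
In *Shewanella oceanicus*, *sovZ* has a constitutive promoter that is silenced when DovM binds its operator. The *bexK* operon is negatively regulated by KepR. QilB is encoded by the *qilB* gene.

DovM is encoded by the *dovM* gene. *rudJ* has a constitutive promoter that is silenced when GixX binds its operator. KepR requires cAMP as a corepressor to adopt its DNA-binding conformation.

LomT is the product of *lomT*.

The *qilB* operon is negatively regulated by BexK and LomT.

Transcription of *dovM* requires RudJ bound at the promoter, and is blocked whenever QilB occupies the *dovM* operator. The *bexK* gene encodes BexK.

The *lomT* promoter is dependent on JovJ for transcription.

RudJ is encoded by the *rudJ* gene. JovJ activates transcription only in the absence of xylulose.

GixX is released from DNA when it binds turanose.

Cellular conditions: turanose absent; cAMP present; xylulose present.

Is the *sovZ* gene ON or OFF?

ON

cAMP is present, so KepR is active.
With repressor KepR bound, *bexK* is not transcribed.
So BexK is not produced.
Xylulose is present, so JovJ is inactive.
Required activator JovJ is absent, so *lomT* is not transcribed.
So LomT is not produced.
With no repressor bound, *qilB* is transcribed.
So QilB is produced and active.
Turanose is absent, so GixX is active.
With repressor GixX bound, *rudJ* is not transcribed.
So RudJ is not produced.
With repressor QilB bound, *dovM* is not transcribed.
So DovM is not produced.
With no repressor bound, *sovZ* is transcribed.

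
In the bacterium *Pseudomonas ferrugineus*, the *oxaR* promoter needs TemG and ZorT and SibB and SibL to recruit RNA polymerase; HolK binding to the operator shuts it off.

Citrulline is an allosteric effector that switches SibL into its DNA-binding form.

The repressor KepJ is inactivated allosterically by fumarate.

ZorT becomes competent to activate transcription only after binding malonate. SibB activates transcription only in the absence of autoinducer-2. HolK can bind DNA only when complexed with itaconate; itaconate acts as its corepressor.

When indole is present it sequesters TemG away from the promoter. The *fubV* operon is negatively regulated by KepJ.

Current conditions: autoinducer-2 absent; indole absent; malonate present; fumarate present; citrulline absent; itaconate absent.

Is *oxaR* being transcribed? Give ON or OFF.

OFF

Indole is absent, so TemG is active.
Itaconate is absent, so HolK is inactive.
Malonate is present, so ZorT is active.
Autoinducer-2 is absent, so SibB is active.
Citrulline is absent, so SibL is inactive.
Required activator SibL is absent, so *oxaR* is not transcribed.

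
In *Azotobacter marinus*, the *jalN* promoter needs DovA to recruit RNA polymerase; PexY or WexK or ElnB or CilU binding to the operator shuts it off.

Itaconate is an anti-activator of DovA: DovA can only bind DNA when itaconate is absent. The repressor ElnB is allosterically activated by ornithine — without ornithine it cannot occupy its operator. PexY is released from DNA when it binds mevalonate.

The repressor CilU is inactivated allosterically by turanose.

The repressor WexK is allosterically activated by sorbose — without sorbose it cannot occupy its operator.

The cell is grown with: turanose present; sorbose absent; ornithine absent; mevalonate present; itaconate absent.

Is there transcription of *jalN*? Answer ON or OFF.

Mevalonate is present, so PexY is inactive.
Itaconate is absent, so DovA is active.
Sorbose is absent, so WexK is inactive.
Ornithine is absent, so ElnB is inactive.
Turanose is present, so CilU is inactive.
No repressor is bound and DovA is active, so *jalN* is transcribed.

ON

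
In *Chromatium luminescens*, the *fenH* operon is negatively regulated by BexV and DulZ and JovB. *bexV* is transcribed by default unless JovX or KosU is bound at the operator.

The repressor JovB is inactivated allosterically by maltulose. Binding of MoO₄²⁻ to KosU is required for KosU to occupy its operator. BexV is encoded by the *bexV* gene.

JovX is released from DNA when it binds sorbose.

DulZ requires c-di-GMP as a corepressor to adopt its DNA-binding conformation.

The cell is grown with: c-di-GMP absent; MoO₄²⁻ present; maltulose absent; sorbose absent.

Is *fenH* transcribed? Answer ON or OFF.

Sorbose is absent, so JovX is active.
MoO₄²⁻ is present, so KosU is active.
With repressor JovX bound, *bexV* is not transcribed.
So BexV is not produced.
c-di-GMP is absent, so DulZ is inactive.
Maltulose is absent, so JovB is active.
With repressor JovB bound, *fenH* is not transcribed.

OFF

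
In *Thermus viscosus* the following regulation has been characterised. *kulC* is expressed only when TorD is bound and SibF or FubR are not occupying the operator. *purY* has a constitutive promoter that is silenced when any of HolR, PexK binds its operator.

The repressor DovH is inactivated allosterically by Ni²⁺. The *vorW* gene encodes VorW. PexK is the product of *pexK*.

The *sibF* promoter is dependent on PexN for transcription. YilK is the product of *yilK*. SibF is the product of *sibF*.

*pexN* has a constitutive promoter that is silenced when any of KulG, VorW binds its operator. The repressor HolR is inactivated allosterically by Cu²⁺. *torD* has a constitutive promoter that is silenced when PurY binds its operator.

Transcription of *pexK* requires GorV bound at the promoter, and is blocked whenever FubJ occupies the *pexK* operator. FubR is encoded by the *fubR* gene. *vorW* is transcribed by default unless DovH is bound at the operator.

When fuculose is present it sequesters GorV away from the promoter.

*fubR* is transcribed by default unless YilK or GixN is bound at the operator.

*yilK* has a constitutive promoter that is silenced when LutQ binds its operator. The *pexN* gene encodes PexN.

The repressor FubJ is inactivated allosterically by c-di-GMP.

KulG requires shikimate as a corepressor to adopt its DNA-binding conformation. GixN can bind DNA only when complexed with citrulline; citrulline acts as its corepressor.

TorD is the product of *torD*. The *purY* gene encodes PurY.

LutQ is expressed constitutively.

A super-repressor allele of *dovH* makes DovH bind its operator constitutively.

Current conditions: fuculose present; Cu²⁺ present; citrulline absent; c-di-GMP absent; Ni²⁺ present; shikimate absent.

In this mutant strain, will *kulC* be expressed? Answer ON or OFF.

OFF

Cu²⁺ is present, so HolR is inactive.
Fuculose is present, so GorV is inactive.
c-di-GMP is absent, so FubJ is active.
With repressor FubJ bound, *pexK* is not transcribed.
So PexK is not produced.
With no repressor bound, *purY* is transcribed.
So PurY is produced and active.
With repressor PurY bound, *torD* is not transcribed.
So TorD is not produced.
Shikimate is absent, so KulG is inactive.
DovH is constitutively active in this strain.
With repressor DovH bound, *vorW* is not transcribed.
So VorW is not produced.
With no repressor bound, *pexN* is transcribed.
So PexN is produced and active.
No repressor is bound and PexN is active, so *sibF* is transcribed.
So SibF is produced and active.
LutQ is produced constitutively and is active.
With repressor LutQ bound, *yilK* is not transcribed.
So YilK is not produced.
Citrulline is absent, so GixN is inactive.
With no repressor bound, *fubR* is transcribed.
So FubR is produced and active.
With repressor SibF bound, *kulC* is not transcribed.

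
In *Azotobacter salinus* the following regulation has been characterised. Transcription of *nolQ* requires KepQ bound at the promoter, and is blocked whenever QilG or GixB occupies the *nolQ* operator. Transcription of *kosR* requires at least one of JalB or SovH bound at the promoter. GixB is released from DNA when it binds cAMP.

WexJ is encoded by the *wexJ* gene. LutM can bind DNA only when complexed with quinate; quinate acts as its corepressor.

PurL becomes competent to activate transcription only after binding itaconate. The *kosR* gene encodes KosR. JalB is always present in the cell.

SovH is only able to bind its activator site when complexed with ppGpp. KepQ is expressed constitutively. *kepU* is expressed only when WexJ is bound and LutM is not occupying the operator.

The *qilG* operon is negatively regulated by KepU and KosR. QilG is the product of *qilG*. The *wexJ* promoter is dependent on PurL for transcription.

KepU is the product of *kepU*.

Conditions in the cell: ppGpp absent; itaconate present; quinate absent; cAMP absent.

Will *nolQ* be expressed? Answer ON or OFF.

Itaconate is present, so PurL is active.
No repressor is bound and PurL is active, so *wexJ* is transcribed.
So WexJ is produced and active.
Quinate is absent, so LutM is inactive.
No repressor is bound and WexJ is active, so *kepU* is transcribed.
So KepU is produced and active.
JalB is produced constitutively and is active.
ppGpp is absent, so SovH is inactive.
Activator JalB is present, so *kosR* is transcribed.
So KosR is produced and active.
With repressor KepU bound, *qilG* is not transcribed.
So QilG is not produced.
cAMP is absent, so GixB is active.
KepQ is produced constitutively and is active.
With repressor GixB bound, *nolQ* is not transcribed.

OFF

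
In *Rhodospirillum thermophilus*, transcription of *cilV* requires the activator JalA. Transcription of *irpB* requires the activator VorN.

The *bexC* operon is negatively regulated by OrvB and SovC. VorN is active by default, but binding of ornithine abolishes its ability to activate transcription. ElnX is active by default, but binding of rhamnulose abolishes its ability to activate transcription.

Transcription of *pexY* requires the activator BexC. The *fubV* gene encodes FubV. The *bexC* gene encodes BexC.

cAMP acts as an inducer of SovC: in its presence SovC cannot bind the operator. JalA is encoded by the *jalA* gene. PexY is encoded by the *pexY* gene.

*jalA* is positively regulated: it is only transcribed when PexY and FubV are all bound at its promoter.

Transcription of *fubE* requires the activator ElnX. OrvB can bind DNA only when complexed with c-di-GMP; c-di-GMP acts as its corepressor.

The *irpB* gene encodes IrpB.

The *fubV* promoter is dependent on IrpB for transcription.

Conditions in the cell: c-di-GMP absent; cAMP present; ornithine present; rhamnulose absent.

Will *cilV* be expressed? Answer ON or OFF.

c-di-GMP is absent, so OrvB is inactive.
cAMP is present, so SovC is inactive.
With no repressor bound, *bexC* is transcribed.
So BexC is produced and active.
No repressor is bound and BexC is active, so *pexY* is transcribed.
So PexY is produced and active.
Ornithine is present, so VorN is inactive.
Required activator VorN is absent, so *irpB* is not transcribed.
So IrpB is not produced.
Required activator IrpB is absent, so *fubV* is not transcribed.
So FubV is not produced.
Required activator FubV is absent, so *jalA* is not transcribed.
So JalA is not produced.
Required activator JalA is absent, so *cilV* is not transcribed.

OFF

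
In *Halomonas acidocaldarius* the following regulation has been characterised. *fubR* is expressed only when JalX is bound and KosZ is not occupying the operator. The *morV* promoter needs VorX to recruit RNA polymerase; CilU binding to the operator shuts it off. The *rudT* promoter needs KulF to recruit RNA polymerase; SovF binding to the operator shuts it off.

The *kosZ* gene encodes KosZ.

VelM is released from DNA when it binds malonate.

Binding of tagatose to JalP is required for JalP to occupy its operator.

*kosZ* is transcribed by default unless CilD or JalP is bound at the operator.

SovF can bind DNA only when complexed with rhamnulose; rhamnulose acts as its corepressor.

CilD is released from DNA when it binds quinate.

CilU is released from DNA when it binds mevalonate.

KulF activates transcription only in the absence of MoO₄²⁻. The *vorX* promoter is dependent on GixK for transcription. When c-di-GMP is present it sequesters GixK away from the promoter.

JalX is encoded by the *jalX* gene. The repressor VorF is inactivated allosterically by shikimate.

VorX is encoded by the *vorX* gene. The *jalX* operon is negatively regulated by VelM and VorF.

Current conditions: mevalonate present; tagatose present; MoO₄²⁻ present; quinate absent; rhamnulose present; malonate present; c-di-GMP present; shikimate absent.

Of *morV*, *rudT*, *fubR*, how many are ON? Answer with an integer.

0

c-di-GMP is present, so GixK is inactive.
Required activator GixK is absent, so *vorX* is not transcribed.
So VorX is not produced.
Mevalonate is present, so CilU is inactive.
Required activator VorX is absent, so *morV* is not transcribed.
→ *morV* is OFF.
MoO₄²⁻ is present, so KulF is inactive.
Rhamnulose is present, so SovF is active.
With repressor SovF bound, *rudT* is not transcribed.
→ *rudT* is OFF.
Quinate is absent, so CilD is active.
Tagatose is present, so JalP is active.
With repressor CilD bound, *kosZ* is not transcribed.
So KosZ is not produced.
Malonate is present, so VelM is inactive.
Shikimate is absent, so VorF is active.
With repressor VorF bound, *jalX* is not transcribed.
So JalX is not produced.
Required activator JalX is absent, so *fubR* is not transcribed.
→ *fubR* is OFF.
0 of the 3 genes are transcribed.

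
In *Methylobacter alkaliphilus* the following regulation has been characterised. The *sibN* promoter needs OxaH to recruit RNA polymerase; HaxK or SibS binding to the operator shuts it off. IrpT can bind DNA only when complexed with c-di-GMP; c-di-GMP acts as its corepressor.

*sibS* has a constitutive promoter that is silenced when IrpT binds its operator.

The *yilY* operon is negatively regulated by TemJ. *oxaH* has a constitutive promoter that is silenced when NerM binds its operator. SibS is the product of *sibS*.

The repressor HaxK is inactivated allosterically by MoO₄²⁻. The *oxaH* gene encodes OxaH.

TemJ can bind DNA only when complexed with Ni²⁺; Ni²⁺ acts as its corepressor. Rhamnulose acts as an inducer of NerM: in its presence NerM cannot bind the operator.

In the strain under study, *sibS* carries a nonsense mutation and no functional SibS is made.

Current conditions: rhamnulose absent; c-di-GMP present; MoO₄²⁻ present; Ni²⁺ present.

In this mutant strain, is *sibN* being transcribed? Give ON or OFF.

MoO₄²⁻ is present, so HaxK is inactive.
SibS is non-functional in this strain, so it has no effect.
Rhamnulose is absent, so NerM is active.
With repressor NerM bound, *oxaH* is not transcribed.
So OxaH is not produced.
Required activator OxaH is absent, so *sibN* is not transcribed.

OFF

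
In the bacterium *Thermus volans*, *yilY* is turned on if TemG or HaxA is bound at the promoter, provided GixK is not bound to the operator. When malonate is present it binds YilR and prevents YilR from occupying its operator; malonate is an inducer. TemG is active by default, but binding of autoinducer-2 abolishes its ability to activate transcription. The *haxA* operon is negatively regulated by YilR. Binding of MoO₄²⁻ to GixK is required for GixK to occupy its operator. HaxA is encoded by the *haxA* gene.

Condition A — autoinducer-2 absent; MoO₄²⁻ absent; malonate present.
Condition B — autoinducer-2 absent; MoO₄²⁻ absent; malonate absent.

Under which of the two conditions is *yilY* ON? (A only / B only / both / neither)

Condition A:
Autoinducer-2 is absent, so TemG is active.
MoO₄²⁻ is absent, so GixK is inactive.
Malonate is present, so YilR is inactive.
With no repressor bound, *haxA* is transcribed.
So HaxA is produced and active.
Activator TemG is present, so *yilY* is transcribed.
→ *yilY* is ON in A.
Condition B:
Autoinducer-2 is absent, so TemG is active.
MoO₄²⁻ is absent, so GixK is inactive.
Malonate is absent, so YilR is active.
With repressor YilR bound, *haxA* is not transcribed.
So HaxA is not produced.
Activator TemG is present, so *yilY* is transcribed.
→ *yilY* is ON in B.

both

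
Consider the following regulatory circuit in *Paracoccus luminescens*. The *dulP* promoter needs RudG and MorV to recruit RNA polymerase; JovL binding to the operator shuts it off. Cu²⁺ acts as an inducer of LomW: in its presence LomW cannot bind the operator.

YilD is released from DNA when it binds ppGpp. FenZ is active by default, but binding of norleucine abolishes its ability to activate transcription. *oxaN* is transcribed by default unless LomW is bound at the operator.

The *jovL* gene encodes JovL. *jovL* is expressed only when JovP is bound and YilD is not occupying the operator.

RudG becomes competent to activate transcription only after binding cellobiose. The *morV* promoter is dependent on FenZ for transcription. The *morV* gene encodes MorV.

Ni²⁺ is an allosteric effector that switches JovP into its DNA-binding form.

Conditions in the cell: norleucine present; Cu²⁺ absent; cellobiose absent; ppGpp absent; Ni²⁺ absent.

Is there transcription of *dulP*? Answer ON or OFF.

Ni²⁺ is absent, so JovP is inactive.
ppGpp is absent, so YilD is active.
With repressor YilD bound, *jovL* is not transcribed.
So JovL is not produced.
Cellobiose is absent, so RudG is inactive.
Norleucine is present, so FenZ is inactive.
Required activator FenZ is absent, so *morV* is not transcribed.
So MorV is not produced.
Required activator RudG is absent, so *dulP* is not transcribed.

OFF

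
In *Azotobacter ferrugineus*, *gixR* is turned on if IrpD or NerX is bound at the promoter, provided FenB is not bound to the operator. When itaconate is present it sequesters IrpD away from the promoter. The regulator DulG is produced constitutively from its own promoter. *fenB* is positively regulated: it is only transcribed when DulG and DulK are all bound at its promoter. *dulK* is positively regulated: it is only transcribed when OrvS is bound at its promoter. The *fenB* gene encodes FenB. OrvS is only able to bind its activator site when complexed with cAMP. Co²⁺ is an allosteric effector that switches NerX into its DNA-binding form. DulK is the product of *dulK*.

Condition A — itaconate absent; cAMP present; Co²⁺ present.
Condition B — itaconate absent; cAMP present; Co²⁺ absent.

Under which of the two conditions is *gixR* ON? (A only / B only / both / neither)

Condition A:
Itaconate is absent, so IrpD is active.
DulG is produced constitutively and is active.
cAMP is present, so OrvS is active.
No repressor is bound and OrvS is active, so *dulK* is transcribed.
So DulK is produced and active.
No repressor is bound and DulG and DulK are active, so *fenB* is transcribed.
So FenB is produced and active.
Co²⁺ is present, so NerX is active.
With repressor FenB bound, *gixR* is not transcribed.
→ *gixR* is OFF in A.
Condition B:
Itaconate is absent, so IrpD is active.
DulG is produced constitutively and is active.
cAMP is present, so OrvS is active.
No repressor is bound and OrvS is active, so *dulK* is transcribed.
So DulK is produced and active.
No repressor is bound and DulG and DulK are active, so *fenB* is transcribed.
So FenB is produced and active.
Co²⁺ is absent, so NerX is inactive.
With repressor FenB bound, *gixR* is not transcribed.
→ *gixR* is OFF in B.

neither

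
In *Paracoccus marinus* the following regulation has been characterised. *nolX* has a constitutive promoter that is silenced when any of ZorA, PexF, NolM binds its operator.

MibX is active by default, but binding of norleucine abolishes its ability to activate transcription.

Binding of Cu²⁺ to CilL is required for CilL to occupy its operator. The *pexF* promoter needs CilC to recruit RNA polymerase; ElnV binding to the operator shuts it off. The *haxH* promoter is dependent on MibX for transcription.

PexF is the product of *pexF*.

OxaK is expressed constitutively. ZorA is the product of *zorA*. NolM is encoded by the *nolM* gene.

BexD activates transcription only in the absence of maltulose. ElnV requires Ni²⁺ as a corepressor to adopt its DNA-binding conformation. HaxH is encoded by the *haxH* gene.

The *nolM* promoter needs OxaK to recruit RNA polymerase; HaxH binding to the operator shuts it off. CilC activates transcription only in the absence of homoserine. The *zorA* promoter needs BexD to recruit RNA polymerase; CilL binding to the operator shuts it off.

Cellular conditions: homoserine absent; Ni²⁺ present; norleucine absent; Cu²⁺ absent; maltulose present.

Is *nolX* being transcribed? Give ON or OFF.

Cu²⁺ is absent, so CilL is inactive.
Maltulose is present, so BexD is inactive.
Required activator BexD is absent, so *zorA* is not transcribed.
So ZorA is not produced.
Homoserine is absent, so CilC is active.
Ni²⁺ is present, so ElnV is active.
With repressor ElnV bound, *pexF* is not transcribed.
So PexF is not produced.
Norleucine is absent, so MibX is active.
No repressor is bound and MibX is active, so *haxH* is transcribed.
So HaxH is produced and active.
OxaK is produced constitutively and is active.
With repressor HaxH bound, *nolM* is not transcribed.
So NolM is not produced.
With no repressor bound, *nolX* is transcribed.

ON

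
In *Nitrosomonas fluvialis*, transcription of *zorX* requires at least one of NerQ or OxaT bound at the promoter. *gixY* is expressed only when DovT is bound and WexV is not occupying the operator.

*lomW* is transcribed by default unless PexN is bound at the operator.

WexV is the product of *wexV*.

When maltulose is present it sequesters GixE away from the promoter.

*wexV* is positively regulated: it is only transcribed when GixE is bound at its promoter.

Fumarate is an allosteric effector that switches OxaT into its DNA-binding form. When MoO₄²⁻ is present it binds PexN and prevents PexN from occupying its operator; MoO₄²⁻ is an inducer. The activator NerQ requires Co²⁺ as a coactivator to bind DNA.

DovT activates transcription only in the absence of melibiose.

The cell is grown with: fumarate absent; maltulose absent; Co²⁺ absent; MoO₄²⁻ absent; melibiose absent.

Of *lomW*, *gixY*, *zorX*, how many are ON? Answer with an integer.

0

MoO₄²⁻ is absent, so PexN is active.
With repressor PexN bound, *lomW* is not transcribed.
→ *lomW* is OFF.
Melibiose is absent, so DovT is active.
Maltulose is absent, so GixE is active.
No repressor is bound and GixE is active, so *wexV* is transcribed.
So WexV is produced and active.
With repressor WexV bound, *gixY* is not transcribed.
→ *gixY* is OFF.
Co²⁺ is absent, so NerQ is inactive.
Fumarate is absent, so OxaT is inactive.
No activator is available at the *zorX* promoter, so *zorX* is not transcribed.
→ *zorX* is OFF.
0 of the 3 genes are transcribed.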